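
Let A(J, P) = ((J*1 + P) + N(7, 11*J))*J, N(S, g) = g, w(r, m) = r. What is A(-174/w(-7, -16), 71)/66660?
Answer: 1363/9898 ≈ 0.13770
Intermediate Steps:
A(J, P) = J*(P + 12*J) (A(J, P) = ((J*1 + P) + 11*J)*J = ((J + P) + 11*J)*J = (P + 12*J)*J = J*(P + 12*J))
A(-174/w(-7, -16), 71)/66660 = ((-174/(-7))*(71 + 12*(-174/(-7))))/66660 = ((-174*(-1/7))*(71 + 12*(-174*(-1/7))))*(1/66660) = (174*(71 + 12*(174/7))/7)*(1/66660) = (174*(71 + 2088/7)/7)*(1/66660) = ((174/7)*(2585/7))*(1/66660) = (449790/49)*(1/66660) = 1363/9898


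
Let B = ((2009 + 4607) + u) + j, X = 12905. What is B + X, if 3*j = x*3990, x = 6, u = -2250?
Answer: 25251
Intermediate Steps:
j = 7980 (j = (6*3990)/3 = (1/3)*23940 = 7980)
B = 12346 (B = ((2009 + 4607) - 2250) + 7980 = (6616 - 2250) + 7980 = 4366 + 7980 = 12346)
B + X = 12346 + 12905 = 25251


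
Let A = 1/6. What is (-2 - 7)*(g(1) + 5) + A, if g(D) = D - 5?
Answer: -53/6 ≈ -8.8333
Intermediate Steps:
g(D) = -5 + D
A = ⅙ (A = 1*(⅙) = ⅙ ≈ 0.16667)
(-2 - 7)*(g(1) + 5) + A = (-2 - 7)*((-5 + 1) + 5) + ⅙ = -9*(-4 + 5) + ⅙ = -9*1 + ⅙ = -9 + ⅙ = -53/6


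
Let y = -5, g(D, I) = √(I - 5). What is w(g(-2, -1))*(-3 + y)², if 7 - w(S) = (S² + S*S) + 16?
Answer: 192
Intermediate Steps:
g(D, I) = √(-5 + I)
w(S) = -9 - 2*S² (w(S) = 7 - ((S² + S*S) + 16) = 7 - ((S² + S²) + 16) = 7 - (2*S² + 16) = 7 - (16 + 2*S²) = 7 + (-16 - 2*S²) = -9 - 2*S²)
w(g(-2, -1))*(-3 + y)² = (-9 - 2*(√(-5 - 1))²)*(-3 - 5)² = (-9 - 2*(√(-6))²)*(-8)² = (-9 - 2*(I*√6)²)*64 = (-9 - 2*(-6))*64 = (-9 + 12)*64 = 3*64 = 192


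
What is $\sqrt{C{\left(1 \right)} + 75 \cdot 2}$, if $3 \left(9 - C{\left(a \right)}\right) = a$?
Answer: $\frac{2 \sqrt{357}}{3} \approx 12.596$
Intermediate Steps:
$C{\left(a \right)} = 9 - \frac{a}{3}$
$\sqrt{C{\left(1 \right)} + 75 \cdot 2} = \sqrt{\left(9 - \frac{1}{3}\right) + 75 \cdot 2} = \sqrt{\left(9 - \frac{1}{3}\right) + 150} = \sqrt{\frac{26}{3} + 150} = \sqrt{\frac{476}{3}} = \frac{2 \sqrt{357}}{3}$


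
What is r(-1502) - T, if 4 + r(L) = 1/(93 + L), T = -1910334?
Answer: 2691654969/1409 ≈ 1.9103e+6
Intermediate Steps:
r(L) = -4 + 1/(93 + L)
r(-1502) - T = (-371 - 4*(-1502))/(93 - 1502) - 1*(-1910334) = (-371 + 6008)/(-1409) + 1910334 = -1/1409*5637 + 1910334 = -5637/1409 + 1910334 = 2691654969/1409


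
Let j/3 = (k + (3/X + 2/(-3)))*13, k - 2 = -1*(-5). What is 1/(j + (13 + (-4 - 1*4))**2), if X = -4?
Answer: 4/971 ≈ 0.0041195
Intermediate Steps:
k = 7 (k = 2 - 1*(-5) = 2 + 5 = 7)
j = 871/4 (j = 3*((7 + (3/(-4) + 2/(-3)))*13) = 3*((7 + (3*(-1/4) + 2*(-1/3)))*13) = 3*((7 + (-3/4 - 2/3))*13) = 3*((7 - 17/12)*13) = 3*((67/12)*13) = 3*(871/12) = 871/4 ≈ 217.75)
1/(j + (13 + (-4 - 1*4))**2) = 1/(871/4 + (13 + (-4 - 1*4))**2) = 1/(871/4 + (13 + (-4 - 4))**2) = 1/(871/4 + (13 - 8)**2) = 1/(871/4 + 5**2) = 1/(871/4 + 25) = 1/(971/4) = 4/971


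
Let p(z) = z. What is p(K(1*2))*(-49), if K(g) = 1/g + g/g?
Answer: -147/2 ≈ -73.500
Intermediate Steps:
K(g) = 1 + 1/g (K(g) = 1/g + 1 = 1 + 1/g)
p(K(1*2))*(-49) = ((1 + 1*2)/((1*2)))*(-49) = ((1 + 2)/2)*(-49) = ((½)*3)*(-49) = (3/2)*(-49) = -147/2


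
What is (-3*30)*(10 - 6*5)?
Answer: 1800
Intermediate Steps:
(-3*30)*(10 - 6*5) = -90*(10 - 1*30) = -90*(10 - 30) = -90*(-20) = 1800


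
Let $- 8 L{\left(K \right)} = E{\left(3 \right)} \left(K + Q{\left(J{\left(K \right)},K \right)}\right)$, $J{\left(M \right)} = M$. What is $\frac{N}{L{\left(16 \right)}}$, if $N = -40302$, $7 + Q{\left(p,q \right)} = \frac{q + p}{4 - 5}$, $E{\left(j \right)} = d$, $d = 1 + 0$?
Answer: $- \frac{322416}{23} \approx -14018.0$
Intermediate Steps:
$d = 1$
$E{\left(j \right)} = 1$
$Q{\left(p,q \right)} = -7 - p - q$ ($Q{\left(p,q \right)} = -7 + \frac{q + p}{4 - 5} = -7 + \frac{p + q}{-1} = -7 + \left(p + q\right) \left(-1\right) = -7 - \left(p + q\right) = -7 - p - q$)
$L{\left(K \right)} = \frac{7}{8} + \frac{K}{8}$ ($L{\left(K \right)} = - \frac{1 \left(K - \left(7 + 2 K\right)\right)}{8} = - \frac{1 \left(-7 - K\right)}{8} = - \frac{-7 - K}{8} = \frac{7}{8} + \frac{K}{8}$)
$\frac{N}{L{\left(16 \right)}} = - \frac{40302}{\frac{7}{8} + \frac{1}{8} \cdot 16} = - \frac{40302}{\frac{7}{8} + 2} = - \frac{40302}{\frac{23}{8}} = \left(-40302\right) \frac{8}{23} = - \frac{322416}{23}$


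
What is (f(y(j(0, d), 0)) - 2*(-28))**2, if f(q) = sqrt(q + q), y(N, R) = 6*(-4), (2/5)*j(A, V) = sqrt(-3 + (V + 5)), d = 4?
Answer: 3088 + 448*I*sqrt(3) ≈ 3088.0 + 775.96*I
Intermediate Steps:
j(A, V) = 5*sqrt(2 + V)/2 (j(A, V) = 5*sqrt(-3 + (V + 5))/2 = 5*sqrt(-3 + (5 + V))/2 = 5*sqrt(2 + V)/2)
y(N, R) = -24
f(q) = sqrt(2)*sqrt(q) (f(q) = sqrt(2*q) = sqrt(2)*sqrt(q))
(f(y(j(0, d), 0)) - 2*(-28))**2 = (sqrt(2)*sqrt(-24) - 2*(-28))**2 = (sqrt(2)*(2*I*sqrt(6)) + 56)**2 = (4*I*sqrt(3) + 56)**2 = (56 + 4*I*sqrt(3))**2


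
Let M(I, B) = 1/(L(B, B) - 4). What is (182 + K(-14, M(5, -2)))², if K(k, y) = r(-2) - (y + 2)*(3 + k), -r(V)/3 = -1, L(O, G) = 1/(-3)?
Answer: 7064964/169 ≈ 41805.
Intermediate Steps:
L(O, G) = -⅓
r(V) = 3 (r(V) = -3*(-1) = 3)
M(I, B) = -3/13 (M(I, B) = 1/(-⅓ - 4) = 1/(-13/3) = -3/13)
K(k, y) = 3 - (2 + y)*(3 + k) (K(k, y) = 3 - (y + 2)*(3 + k) = 3 - (2 + y)*(3 + k))
(182 + K(-14, M(5, -2)))² = (182 + (-3 - 3*(-3/13) - 2*(-14) - 1*(-14)*(-3/13)))² = (182 + (-3 + 9/13 + 28 - 42/13))² = (182 + 292/13)² = (2658/13)² = 7064964/169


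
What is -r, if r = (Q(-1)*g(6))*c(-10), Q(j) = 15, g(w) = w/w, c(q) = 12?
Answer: -180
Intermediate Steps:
g(w) = 1
r = 180 (r = (15*1)*12 = 15*12 = 180)
-r = -1*180 = -180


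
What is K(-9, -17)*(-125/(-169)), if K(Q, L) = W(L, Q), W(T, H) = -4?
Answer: -500/169 ≈ -2.9586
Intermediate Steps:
K(Q, L) = -4
K(-9, -17)*(-125/(-169)) = -(-500)/(-169) = -(-500)*(-1)/169 = -4*125/169 = -500/169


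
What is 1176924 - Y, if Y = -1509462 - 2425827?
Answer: 5112213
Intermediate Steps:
Y = -3935289
1176924 - Y = 1176924 - 1*(-3935289) = 1176924 + 3935289 = 5112213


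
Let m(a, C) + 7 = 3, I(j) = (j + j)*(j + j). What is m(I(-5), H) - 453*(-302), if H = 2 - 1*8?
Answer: 136802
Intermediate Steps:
I(j) = 4*j² (I(j) = (2*j)*(2*j) = 4*j²)
H = -6 (H = 2 - 8 = -6)
m(a, C) = -4 (m(a, C) = -7 + 3 = -4)
m(I(-5), H) - 453*(-302) = -4 - 453*(-302) = -4 + 136806 = 136802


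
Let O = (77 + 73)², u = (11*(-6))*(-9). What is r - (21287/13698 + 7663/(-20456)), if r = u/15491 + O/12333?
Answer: 6096623174639447/8922258711027144 ≈ 0.68330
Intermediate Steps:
u = 594 (u = -66*(-9) = 594)
O = 22500 (O = 150² = 22500)
r = 118624434/63683501 (r = 594/15491 + 22500/12333 = 594*(1/15491) + 22500*(1/12333) = 594/15491 + 7500/4111 = 118624434/63683501 ≈ 1.8627)
r - (21287/13698 + 7663/(-20456)) = 118624434/63683501 - (21287/13698 + 7663/(-20456)) = 118624434/63683501 - (21287*(1/13698) + 7663*(-1/20456)) = 118624434/63683501 - (21287/13698 - 7663/20456) = 118624434/63683501 - 1*165239549/140103144 = 118624434/63683501 - 165239549/140103144 = 6096623174639447/8922258711027144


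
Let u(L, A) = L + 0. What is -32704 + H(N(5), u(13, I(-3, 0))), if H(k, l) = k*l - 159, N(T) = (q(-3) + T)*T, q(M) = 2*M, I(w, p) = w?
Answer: -32928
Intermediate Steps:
u(L, A) = L
N(T) = T*(-6 + T) (N(T) = (2*(-3) + T)*T = (-6 + T)*T = T*(-6 + T))
H(k, l) = -159 + k*l
-32704 + H(N(5), u(13, I(-3, 0))) = -32704 + (-159 + (5*(-6 + 5))*13) = -32704 + (-159 + (5*(-1))*13) = -32704 + (-159 - 5*13) = -32704 + (-159 - 65) = -32704 - 224 = -32928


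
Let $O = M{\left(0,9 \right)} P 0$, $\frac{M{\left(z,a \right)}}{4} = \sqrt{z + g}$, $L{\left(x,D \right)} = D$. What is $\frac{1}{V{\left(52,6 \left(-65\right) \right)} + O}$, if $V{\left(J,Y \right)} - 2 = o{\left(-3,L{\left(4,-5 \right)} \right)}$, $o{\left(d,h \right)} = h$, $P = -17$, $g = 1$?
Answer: $- \frac{1}{3} \approx -0.33333$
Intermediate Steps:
$M{\left(z,a \right)} = 4 \sqrt{1 + z}$ ($M{\left(z,a \right)} = 4 \sqrt{z + 1} = 4 \sqrt{1 + z}$)
$V{\left(J,Y \right)} = -3$ ($V{\left(J,Y \right)} = 2 - 5 = -3$)
$O = 0$ ($O = 4 \sqrt{1 + 0} \left(-17\right) 0 = 4 \sqrt{1} \left(-17\right) 0 = 4 \cdot 1 \left(-17\right) 0 = 4 \left(-17\right) 0 = \left(-68\right) 0 = 0$)
$\frac{1}{V{\left(52,6 \left(-65\right) \right)} + O} = \frac{1}{-3 + 0} = \frac{1}{-3} = - \frac{1}{3}$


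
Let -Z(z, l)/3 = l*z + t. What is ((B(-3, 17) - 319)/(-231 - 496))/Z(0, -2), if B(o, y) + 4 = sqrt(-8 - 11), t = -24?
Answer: 323/52344 - I*sqrt(19)/52344 ≈ 0.0061707 - 8.3274e-5*I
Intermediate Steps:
Z(z, l) = 72 - 3*l*z (Z(z, l) = -3*(l*z - 24) = -3*(-24 + l*z) = 72 - 3*l*z)
B(o, y) = -4 + I*sqrt(19) (B(o, y) = -4 + sqrt(-8 - 11) = -4 + sqrt(-19) = -4 + I*sqrt(19))
((B(-3, 17) - 319)/(-231 - 496))/Z(0, -2) = (((-4 + I*sqrt(19)) - 319)/(-231 - 496))/(72 - 3*(-2)*0) = ((-323 + I*sqrt(19))/(-727))/(72 + 0) = ((-323 + I*sqrt(19))*(-1/727))/72 = (323/727 - I*sqrt(19)/727)*(1/72) = 323/52344 - I*sqrt(19)/52344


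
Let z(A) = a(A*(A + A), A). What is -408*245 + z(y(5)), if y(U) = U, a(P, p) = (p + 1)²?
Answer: -99924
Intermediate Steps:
a(P, p) = (1 + p)²
z(A) = (1 + A)²
-408*245 + z(y(5)) = -408*245 + (1 + 5)² = -99960 + 6² = -99960 + 36 = -99924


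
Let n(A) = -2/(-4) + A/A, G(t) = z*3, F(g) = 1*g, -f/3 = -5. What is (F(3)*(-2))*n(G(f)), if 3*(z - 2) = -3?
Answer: -9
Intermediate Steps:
f = 15 (f = -3*(-5) = 15)
z = 1 (z = 2 + (1/3)*(-3) = 2 - 1 = 1)
F(g) = g
G(t) = 3 (G(t) = 1*3 = 3)
n(A) = 3/2 (n(A) = -2*(-1/4) + 1 = 1/2 + 1 = 3/2)
(F(3)*(-2))*n(G(f)) = (3*(-2))*(3/2) = -6*3/2 = -9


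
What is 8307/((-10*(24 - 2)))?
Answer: -8307/220 ≈ -37.759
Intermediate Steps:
8307/((-10*(24 - 2))) = 8307/((-10*22)) = 8307/(-220) = 8307*(-1/220) = -8307/220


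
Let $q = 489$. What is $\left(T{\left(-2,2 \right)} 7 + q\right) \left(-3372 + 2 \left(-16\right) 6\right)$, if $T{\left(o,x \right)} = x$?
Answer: $-1792692$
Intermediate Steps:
$\left(T{\left(-2,2 \right)} 7 + q\right) \left(-3372 + 2 \left(-16\right) 6\right) = \left(2 \cdot 7 + 489\right) \left(-3372 + 2 \left(-16\right) 6\right) = \left(14 + 489\right) \left(-3372 - 192\right) = 503 \left(-3372 - 192\right) = 503 \left(-3564\right) = -1792692$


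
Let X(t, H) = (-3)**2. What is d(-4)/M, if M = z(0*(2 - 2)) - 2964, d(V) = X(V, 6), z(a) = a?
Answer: -3/988 ≈ -0.0030364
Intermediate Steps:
X(t, H) = 9
d(V) = 9
M = -2964 (M = 0*(2 - 2) - 2964 = 0*0 - 2964 = 0 - 2964 = -2964)
d(-4)/M = 9/(-2964) = 9*(-1/2964) = -3/988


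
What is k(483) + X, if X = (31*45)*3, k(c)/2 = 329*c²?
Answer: 153508347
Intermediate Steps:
k(c) = 658*c² (k(c) = 2*(329*c²) = 658*c²)
X = 4185 (X = 1395*3 = 4185)
k(483) + X = 658*483² + 4185 = 658*233289 + 4185 = 153504162 + 4185 = 153508347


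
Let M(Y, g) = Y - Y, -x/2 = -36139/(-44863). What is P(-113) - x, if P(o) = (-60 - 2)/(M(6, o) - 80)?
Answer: 4281873/1794520 ≈ 2.3861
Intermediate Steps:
x = -72278/44863 (x = -(-72278)/(-44863) = -(-72278)*(-1)/44863 = -2*36139/44863 = -72278/44863 ≈ -1.6111)
M(Y, g) = 0
P(o) = 31/40 (P(o) = (-60 - 2)/(0 - 80) = -62/(-80) = -62*(-1/80) = 31/40)
P(-113) - x = 31/40 - 1*(-72278/44863) = 31/40 + 72278/44863 = 4281873/1794520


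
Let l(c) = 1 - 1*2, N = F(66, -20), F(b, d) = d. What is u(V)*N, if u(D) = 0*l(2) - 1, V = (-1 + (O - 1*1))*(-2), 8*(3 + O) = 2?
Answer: 20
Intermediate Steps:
O = -11/4 (O = -3 + (⅛)*2 = -3 + ¼ = -11/4 ≈ -2.7500)
N = -20
l(c) = -1 (l(c) = 1 - 2 = -1)
V = 19/2 (V = (-1 + (-11/4 - 1*1))*(-2) = (-1 + (-11/4 - 1))*(-2) = (-1 - 15/4)*(-2) = -19/4*(-2) = 19/2 ≈ 9.5000)
u(D) = -1 (u(D) = 0*(-1) - 1 = 0 - 1 = -1)
u(V)*N = -1*(-20) = 20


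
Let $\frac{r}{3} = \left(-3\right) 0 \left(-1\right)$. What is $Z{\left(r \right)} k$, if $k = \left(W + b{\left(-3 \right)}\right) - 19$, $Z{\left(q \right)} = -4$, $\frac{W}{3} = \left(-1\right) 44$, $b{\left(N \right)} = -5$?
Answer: $624$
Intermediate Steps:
$W = -132$ ($W = 3 \left(\left(-1\right) 44\right) = 3 \left(-44\right) = -132$)
$r = 0$ ($r = 3 \left(-3\right) 0 \left(-1\right) = 3 \cdot 0 \left(-1\right) = 3 \cdot 0 = 0$)
$k = -156$ ($k = \left(-132 - 5\right) - 19 = -137 - 19 = -156$)
$Z{\left(r \right)} k = \left(-4\right) \left(-156\right) = 624$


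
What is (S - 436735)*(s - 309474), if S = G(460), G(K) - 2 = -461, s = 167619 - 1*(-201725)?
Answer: -26174804780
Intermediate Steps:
s = 369344 (s = 167619 + 201725 = 369344)
G(K) = -459 (G(K) = 2 - 461 = -459)
S = -459
(S - 436735)*(s - 309474) = (-459 - 436735)*(369344 - 309474) = -437194*59870 = -26174804780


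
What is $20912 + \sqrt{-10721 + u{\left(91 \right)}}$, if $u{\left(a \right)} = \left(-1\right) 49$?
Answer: $20912 + i \sqrt{10770} \approx 20912.0 + 103.78 i$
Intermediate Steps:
$u{\left(a \right)} = -49$
$20912 + \sqrt{-10721 + u{\left(91 \right)}} = 20912 + \sqrt{-10721 - 49} = 20912 + \sqrt{-10770} = 20912 + i \sqrt{10770}$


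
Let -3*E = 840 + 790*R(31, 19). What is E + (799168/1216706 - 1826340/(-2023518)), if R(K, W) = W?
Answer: -3250966845380384/615506622927 ≈ -5281.8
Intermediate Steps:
E = -15850/3 (E = -(840 + 790*19)/3 = -(840 + 15010)/3 = -⅓*15850 = -15850/3 ≈ -5283.3)
E + (799168/1216706 - 1826340/(-2023518)) = -15850/3 + (799168/1216706 - 1826340/(-2023518)) = -15850/3 + (799168*(1/1216706) - 1826340*(-1/2023518)) = -15850/3 + (399584/608353 + 304390/337253) = -15850/3 + 319937472422/205168874309 = -3250966845380384/615506622927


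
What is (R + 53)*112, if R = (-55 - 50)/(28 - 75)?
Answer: 290752/47 ≈ 6186.2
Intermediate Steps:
R = 105/47 (R = -105/(-47) = -105*(-1/47) = 105/47 ≈ 2.2340)
(R + 53)*112 = (105/47 + 53)*112 = (2596/47)*112 = 290752/47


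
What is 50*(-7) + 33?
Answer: -317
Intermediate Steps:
50*(-7) + 33 = -350 + 33 = -317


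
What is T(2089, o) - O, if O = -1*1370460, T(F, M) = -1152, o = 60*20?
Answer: 1369308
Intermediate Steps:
o = 1200
O = -1370460
T(2089, o) - O = -1152 - 1*(-1370460) = -1152 + 1370460 = 1369308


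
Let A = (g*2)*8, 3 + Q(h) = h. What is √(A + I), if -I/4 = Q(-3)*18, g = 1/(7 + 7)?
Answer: 2*√5306/7 ≈ 20.812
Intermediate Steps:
Q(h) = -3 + h
g = 1/14 ≈ 0.071429
A = 8/7 (A = ((1/14)*2)*8 = (⅐)*8 = 8/7 ≈ 1.1429)
I = 432 (I = -4*(-3 - 3)*18 = -(-24)*18 = -4*(-108) = 432)
√(A + I) = √(8/7 + 432) = √(3032/7) = 2*√5306/7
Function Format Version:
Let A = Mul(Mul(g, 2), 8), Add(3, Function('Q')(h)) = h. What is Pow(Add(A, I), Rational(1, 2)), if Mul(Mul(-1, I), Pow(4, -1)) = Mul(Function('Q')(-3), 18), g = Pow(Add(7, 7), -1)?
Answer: Mul(Rational(2, 7), Pow(5306, Rational(1, 2))) ≈ 20.812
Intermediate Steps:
Function('Q')(h) = Add(-3, h)
g = Rational(1, 14) (g = Pow(14, -1) = Rational(1, 14) ≈ 0.071429)
A = Rational(8, 7) (A = Mul(Mul(Rational(1, 14), 2), 8) = Mul(Rational(1, 7), 8) = Rational(8, 7) ≈ 1.1429)
I = 432 (I = Mul(-4, Mul(Add(-3, -3), 18)) = Mul(-4, Mul(-6, 18)) = Mul(-4, -108) = 432)
Pow(Add(A, I), Rational(1, 2)) = Pow(Add(Rational(8, 7), 432), Rational(1, 2)) = Pow(Rational(3032, 7), Rational(1, 2)) = Mul(Rational(2, 7), Pow(5306, Rational(1, 2)))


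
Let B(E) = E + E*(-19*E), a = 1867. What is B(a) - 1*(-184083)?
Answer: -66042141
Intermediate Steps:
B(E) = E - 19*E**2
B(a) - 1*(-184083) = 1867*(1 - 19*1867) - 1*(-184083) = 1867*(1 - 35473) + 184083 = 1867*(-35472) + 184083 = -66226224 + 184083 = -66042141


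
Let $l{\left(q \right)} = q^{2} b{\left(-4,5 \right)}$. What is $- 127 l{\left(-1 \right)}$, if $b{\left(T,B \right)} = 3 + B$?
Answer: $-1016$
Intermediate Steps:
$l{\left(q \right)} = 8 q^{2}$ ($l{\left(q \right)} = q^{2} \left(3 + 5\right) = q^{2} \cdot 8 = 8 q^{2}$)
$- 127 l{\left(-1 \right)} = - 127 \cdot 8 \left(-1\right)^{2} = - 127 \cdot 8 \cdot 1 = \left(-127\right) 8 = -1016$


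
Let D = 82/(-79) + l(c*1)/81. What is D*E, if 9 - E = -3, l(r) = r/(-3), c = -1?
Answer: -79388/6399 ≈ -12.406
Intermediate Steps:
l(r) = -r/3 (l(r) = r*(-⅓) = -r/3)
D = -19847/19197 (D = 82/(-79) - (-1)/3/81 = 82*(-1/79) - ⅓*(-1)*(1/81) = -82/79 + (⅓)*(1/81) = -82/79 + 1/243 = -19847/19197 ≈ -1.0339)
E = 12 (E = 9 - 1*(-3) = 9 + 3 = 12)
D*E = -19847/19197*12 = -79388/6399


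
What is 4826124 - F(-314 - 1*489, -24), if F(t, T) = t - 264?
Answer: 4827191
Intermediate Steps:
F(t, T) = -264 + t
4826124 - F(-314 - 1*489, -24) = 4826124 - (-264 + (-314 - 1*489)) = 4826124 - (-264 + (-314 - 489)) = 4826124 - (-264 - 803) = 4826124 - 1*(-1067) = 4826124 + 1067 = 4827191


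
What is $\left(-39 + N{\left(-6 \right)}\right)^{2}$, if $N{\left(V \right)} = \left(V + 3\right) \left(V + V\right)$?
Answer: $9$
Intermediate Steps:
$N{\left(V \right)} = 2 V \left(3 + V\right)$ ($N{\left(V \right)} = \left(3 + V\right) 2 V = 2 V \left(3 + V\right)$)
$\left(-39 + N{\left(-6 \right)}\right)^{2} = \left(-39 + 2 \left(-6\right) \left(3 - 6\right)\right)^{2} = \left(-39 + 2 \left(-6\right) \left(-3\right)\right)^{2} = \left(-39 + 36\right)^{2} = \left(-3\right)^{2} = 9$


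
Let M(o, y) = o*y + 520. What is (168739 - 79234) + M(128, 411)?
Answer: 142633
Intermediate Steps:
M(o, y) = 520 + o*y
(168739 - 79234) + M(128, 411) = (168739 - 79234) + (520 + 128*411) = 89505 + (520 + 52608) = 89505 + 53128 = 142633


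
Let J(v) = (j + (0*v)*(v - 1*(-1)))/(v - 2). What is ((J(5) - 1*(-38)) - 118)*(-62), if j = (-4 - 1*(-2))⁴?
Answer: 13888/3 ≈ 4629.3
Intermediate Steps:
j = 16 (j = (-4 + 2)⁴ = (-2)⁴ = 16)
J(v) = 16/(-2 + v) (J(v) = (16 + (0*v)*(v - 1*(-1)))/(v - 2) = (16 + 0*(v + 1))/(-2 + v) = (16 + 0*(1 + v))/(-2 + v) = (16 + 0)/(-2 + v) = 16/(-2 + v))
((J(5) - 1*(-38)) - 118)*(-62) = ((16/(-2 + 5) - 1*(-38)) - 118)*(-62) = ((16/3 + 38) - 118)*(-62) = (130/3 - 118)*(-62) = -224/3*(-62) = 13888/3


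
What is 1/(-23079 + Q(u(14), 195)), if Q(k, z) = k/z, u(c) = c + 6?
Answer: -39/900077 ≈ -4.3330e-5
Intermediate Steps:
u(c) = 6 + c
1/(-23079 + Q(u(14), 195)) = 1/(-23079 + (6 + 14)/195) = 1/(-23079 + 20*(1/195)) = 1/(-23079 + 4/39) = 1/(-900077/39) = -39/900077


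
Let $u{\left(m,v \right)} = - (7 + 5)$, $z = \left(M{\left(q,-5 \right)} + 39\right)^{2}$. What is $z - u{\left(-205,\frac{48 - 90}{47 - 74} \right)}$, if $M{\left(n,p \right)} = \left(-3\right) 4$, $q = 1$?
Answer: $741$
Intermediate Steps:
$M{\left(n,p \right)} = -12$
$z = 729$ ($z = \left(-12 + 39\right)^{2} = 27^{2} = 729$)
$u{\left(m,v \right)} = -12$ ($u{\left(m,v \right)} = \left(-1\right) 12 = -12$)
$z - u{\left(-205,\frac{48 - 90}{47 - 74} \right)} = 729 - -12 = 729 + 12 = 741$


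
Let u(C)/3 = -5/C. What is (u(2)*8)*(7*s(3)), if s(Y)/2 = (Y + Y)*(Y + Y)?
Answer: -30240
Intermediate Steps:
u(C) = -15/C (u(C) = 3*(-5/C) = -15/C)
s(Y) = 8*Y² (s(Y) = 2*((Y + Y)*(Y + Y)) = 2*((2*Y)*(2*Y)) = 2*(4*Y²) = 8*Y²)
(u(2)*8)*(7*s(3)) = (-15/2*8)*(7*(8*3²)) = (-15*½*8)*(7*(8*9)) = (-15/2*8)*(7*72) = -60*504 = -30240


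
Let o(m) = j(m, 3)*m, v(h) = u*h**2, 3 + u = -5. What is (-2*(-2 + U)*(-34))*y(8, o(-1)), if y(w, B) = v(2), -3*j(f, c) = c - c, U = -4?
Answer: 13056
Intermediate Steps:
u = -8 (u = -3 - 5 = -8)
j(f, c) = 0 (j(f, c) = -(c - c)/3 = -1/3*0 = 0)
v(h) = -8*h**2
o(m) = 0 (o(m) = 0*m = 0)
y(w, B) = -32 (y(w, B) = -8*2**2 = -8*4 = -32)
(-2*(-2 + U)*(-34))*y(8, o(-1)) = (-2*(-2 - 4)*(-34))*(-32) = (-2*(-6)*(-34))*(-32) = (12*(-34))*(-32) = -408*(-32) = 13056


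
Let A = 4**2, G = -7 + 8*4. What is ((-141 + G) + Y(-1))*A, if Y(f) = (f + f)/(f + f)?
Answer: -1840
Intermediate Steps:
G = 25 (G = -7 + 32 = 25)
Y(f) = 1 (Y(f) = (2*f)/((2*f)) = (2*f)*(1/(2*f)) = 1)
A = 16
((-141 + G) + Y(-1))*A = ((-141 + 25) + 1)*16 = (-116 + 1)*16 = -115*16 = -1840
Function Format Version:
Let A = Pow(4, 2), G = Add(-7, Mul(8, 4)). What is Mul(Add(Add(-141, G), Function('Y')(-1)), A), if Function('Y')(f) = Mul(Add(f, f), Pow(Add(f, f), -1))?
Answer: -1840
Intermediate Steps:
G = 25 (G = Add(-7, 32) = 25)
Function('Y')(f) = 1 (Function('Y')(f) = Mul(Mul(2, f), Pow(Mul(2, f), -1)) = Mul(Mul(2, f), Mul(Rational(1, 2), Pow(f, -1))) = 1)
A = 16
Mul(Add(Add(-141, G), Function('Y')(-1)), A) = Mul(Add(Add(-141, 25), 1), 16) = Mul(Add(-116, 1), 16) = Mul(-115, 16) = -1840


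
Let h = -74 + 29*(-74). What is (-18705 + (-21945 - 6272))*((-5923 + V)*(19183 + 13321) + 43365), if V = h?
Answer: 12417283565854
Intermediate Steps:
h = -2220 (h = -74 - 2146 = -2220)
V = -2220
(-18705 + (-21945 - 6272))*((-5923 + V)*(19183 + 13321) + 43365) = (-18705 + (-21945 - 6272))*((-5923 - 2220)*(19183 + 13321) + 43365) = (-18705 - 28217)*(-8143*32504 + 43365) = -46922*(-264680072 + 43365) = -46922*(-264636707) = 12417283565854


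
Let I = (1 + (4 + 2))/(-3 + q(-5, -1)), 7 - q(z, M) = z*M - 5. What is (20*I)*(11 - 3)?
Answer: 280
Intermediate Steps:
q(z, M) = 12 - M*z (q(z, M) = 7 - (z*M - 5) = 7 - (M*z - 5) = 7 - (-5 + M*z) = 7 + (5 - M*z) = 12 - M*z)
I = 7/4 (I = (1 + (4 + 2))/(-3 + (12 - 1*(-1)*(-5))) = (1 + 6)/(-3 + (12 - 5)) = 7/(-3 + 7) = 7/4 ≈ 1.7500)
(20*I)*(11 - 3) = (20*(7/4))*(11 - 3) = 35*8 = 280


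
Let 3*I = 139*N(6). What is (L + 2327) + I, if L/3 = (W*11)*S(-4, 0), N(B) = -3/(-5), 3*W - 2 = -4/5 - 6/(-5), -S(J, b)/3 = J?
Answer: 13358/5 ≈ 2671.6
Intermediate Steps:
S(J, b) = -3*J
W = 4/5 (W = 2/3 + (-4/5 - 6/(-5))/3 = 2/3 + (-4*1/5 - 6*(-1/5))/3 = 2/3 + (-4/5 + 6/5)/3 = 2/3 + (1/3)*(2/5) = 2/3 + 2/15 = 4/5 ≈ 0.80000)
N(B) = 3/5 (N(B) = -3*(-1/5) = 3/5)
L = 1584/5 (L = 3*(((4/5)*11)*(-3*(-4))) = 3*((44/5)*12) = 3*(528/5) = 1584/5 ≈ 316.80)
I = 139/5 (I = (139*(3/5))/3 = (1/3)*(417/5) = 139/5 ≈ 27.800)
(L + 2327) + I = (1584/5 + 2327) + 139/5 = 13219/5 + 139/5 = 13358/5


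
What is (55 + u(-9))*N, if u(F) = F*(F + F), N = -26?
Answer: -5642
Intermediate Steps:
u(F) = 2*F**2 (u(F) = F*(2*F) = 2*F**2)
(55 + u(-9))*N = (55 + 2*(-9)**2)*(-26) = (55 + 2*81)*(-26) = (55 + 162)*(-26) = 217*(-26) = -5642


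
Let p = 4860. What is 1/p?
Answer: 1/4860 ≈ 0.00020576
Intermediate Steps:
1/p = 1/4860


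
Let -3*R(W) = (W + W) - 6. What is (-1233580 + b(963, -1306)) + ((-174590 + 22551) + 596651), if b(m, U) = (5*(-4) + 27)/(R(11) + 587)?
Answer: -1376749139/1745 ≈ -7.8897e+5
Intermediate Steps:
R(W) = 2 - 2*W/3 (R(W) = -((W + W) - 6)/3 = -(2*W - 6)/3 = -(-6 + 2*W)/3 = 2 - 2*W/3)
b(m, U) = 21/1745 (b(m, U) = (5*(-4) + 27)/((2 - ⅔*11) + 587) = (-20 + 27)/((2 - 22/3) + 587) = 7/(-16/3 + 587) = 7/(1745/3) = 7*(3/1745) = 21/1745)
(-1233580 + b(963, -1306)) + ((-174590 + 22551) + 596651) = (-1233580 + 21/1745) + ((-174590 + 22551) + 596651) = -2152597079/1745 + (-152039 + 596651) = -2152597079/1745 + 444612 = -1376749139/1745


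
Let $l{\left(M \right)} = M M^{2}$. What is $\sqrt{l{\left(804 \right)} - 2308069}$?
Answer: $\sqrt{517410395} \approx 22747.0$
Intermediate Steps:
$l{\left(M \right)} = M^{3}$
$\sqrt{l{\left(804 \right)} - 2308069} = \sqrt{804^{3} - 2308069} = \sqrt{519718464 - 2308069} = \sqrt{517410395}$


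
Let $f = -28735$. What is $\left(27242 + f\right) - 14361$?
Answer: $-15854$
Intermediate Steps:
$\left(27242 + f\right) - 14361 = \left(27242 - 28735\right) - 14361 = -1493 - 14361 = -15854$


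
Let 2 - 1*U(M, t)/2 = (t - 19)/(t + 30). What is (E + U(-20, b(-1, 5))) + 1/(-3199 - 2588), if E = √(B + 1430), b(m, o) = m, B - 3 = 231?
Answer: 902743/167823 + 8*√26 ≈ 46.171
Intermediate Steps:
B = 234 (B = 3 + 231 = 234)
U(M, t) = 4 - 2*(-19 + t)/(30 + t) (U(M, t) = 4 - 2*(t - 19)/(t + 30) = 4 - 2*(-19 + t)/(30 + t))
E = 8*√26 (E = √(234 + 1430) = √1664 = 8*√26 ≈ 40.792)
(E + U(-20, b(-1, 5))) + 1/(-3199 - 2588) = (8*√26 + 2*(79 - 1)/(30 - 1)) + 1/(-3199 - 2588) = (8*√26 + 2*78/29) + 1/(-5787) = (8*√26 + 2*(1/29)*78) - 1/5787 = (8*√26 + 156/29) - 1/5787 = (156/29 + 8*√26) - 1/5787 = 902743/167823 + 8*√26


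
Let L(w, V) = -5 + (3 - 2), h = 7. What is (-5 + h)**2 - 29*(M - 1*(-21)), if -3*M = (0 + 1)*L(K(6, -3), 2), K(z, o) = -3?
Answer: -1931/3 ≈ -643.67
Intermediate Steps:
L(w, V) = -4 (L(w, V) = -5 + 1 = -4)
M = 4/3 (M = -(0 + 1)*(-4)/3 = -(-4)/3 = -1/3*(-4) = 4/3 ≈ 1.3333)
(-5 + h)**2 - 29*(M - 1*(-21)) = (-5 + 7)**2 - 29*(4/3 - 1*(-21)) = 2**2 - 29*(4/3 + 21) = 4 - 29*67/3 = 4 - 1943/3 = -1931/3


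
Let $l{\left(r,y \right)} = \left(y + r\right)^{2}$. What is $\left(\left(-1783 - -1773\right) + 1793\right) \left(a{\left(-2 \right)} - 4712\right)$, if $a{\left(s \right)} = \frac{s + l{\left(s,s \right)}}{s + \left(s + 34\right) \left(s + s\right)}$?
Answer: $- \frac{546109721}{65} \approx -8.4017 \cdot 10^{6}$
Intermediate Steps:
$l{\left(r,y \right)} = \left(r + y\right)^{2}$
$a{\left(s \right)} = \frac{s + 4 s^{2}}{s + 2 s \left(34 + s\right)}$ ($a{\left(s \right)} = \frac{s + \left(s + s\right)^{2}}{s + \left(s + 34\right) \left(s + s\right)} = \frac{s + \left(2 s\right)^{2}}{s + \left(34 + s\right) 2 s} = \frac{s + 4 s^{2}}{s + 2 s \left(34 + s\right)}$)
$\left(\left(-1783 - -1773\right) + 1793\right) \left(a{\left(-2 \right)} - 4712\right) = \left(\left(-1783 - -1773\right) + 1793\right) \left(\frac{1 + 4 \left(-2\right)}{69 + 2 \left(-2\right)} - 4712\right) = \left(\left(-1783 + 1773\right) + 1793\right) \left(\frac{1 - 8}{69 - 4} - 4712\right) = \left(-10 + 1793\right) \left(\frac{1}{65} \left(-7\right) - 4712\right) = 1783 \left(\frac{1}{65} \left(-7\right) - 4712\right) = 1783 \left(- \frac{7}{65} - 4712\right) = 1783 \left(- \frac{306287}{65}\right) = - \frac{546109721}{65}$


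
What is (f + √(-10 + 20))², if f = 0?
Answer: 10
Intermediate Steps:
(f + √(-10 + 20))² = (0 + √(-10 + 20))² = (0 + √10)² = (√10)² = 10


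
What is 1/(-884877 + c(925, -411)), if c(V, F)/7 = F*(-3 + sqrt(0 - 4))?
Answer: -20863/18281908596 + 137*I/18281908596 ≈ -1.1412e-6 + 7.4938e-9*I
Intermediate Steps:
c(V, F) = 7*F*(-3 + 2*I) (c(V, F) = 7*(F*(-3 + sqrt(0 - 4))) = 7*(F*(-3 + sqrt(-4))) = 7*(F*(-3 + 2*I)) = 7*F*(-3 + 2*I))
1/(-884877 + c(925, -411)) = 1/(-884877 - 411*(-21 + 14*I)) = 1/(-884877 + (8631 - 5754*I)) = 1/(-876246 - 5754*I) = (-876246 + 5754*I)/767840161032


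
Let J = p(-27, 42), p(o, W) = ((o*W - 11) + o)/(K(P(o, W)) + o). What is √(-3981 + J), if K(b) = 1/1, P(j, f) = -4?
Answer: I*√665171/13 ≈ 62.737*I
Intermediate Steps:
K(b) = 1
p(o, W) = (-11 + o + W*o)/(1 + o) (p(o, W) = ((o*W - 11) + o)/(1 + o) = ((W*o - 11) + o)/(1 + o) = ((-11 + W*o) + o)/(1 + o) = (-11 + o + W*o)/(1 + o))
J = 586/13 (J = (-11 - 27 + 42*(-27))/(1 - 27) = (-11 - 27 - 1134)/(-26) = -1/26*(-1172) = 586/13 ≈ 45.077)
√(-3981 + J) = √(-3981 + 586/13) = √(-51167/13) = I*√665171/13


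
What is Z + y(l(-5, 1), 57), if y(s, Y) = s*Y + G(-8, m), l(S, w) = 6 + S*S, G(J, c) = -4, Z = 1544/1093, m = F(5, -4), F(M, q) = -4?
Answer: 1928503/1093 ≈ 1764.4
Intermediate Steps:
m = -4
Z = 1544/1093 (Z = 1544*(1/1093) = 1544/1093 ≈ 1.4126)
l(S, w) = 6 + S**2
y(s, Y) = -4 + Y*s (y(s, Y) = s*Y - 4 = Y*s - 4 = -4 + Y*s)
Z + y(l(-5, 1), 57) = 1544/1093 + (-4 + 57*(6 + (-5)**2)) = 1544/1093 + (-4 + 57*(6 + 25)) = 1544/1093 + (-4 + 57*31) = 1544/1093 + (-4 + 1767) = 1544/1093 + 1763 = 1928503/1093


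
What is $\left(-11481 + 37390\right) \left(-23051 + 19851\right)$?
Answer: $-82908800$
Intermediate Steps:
$\left(-11481 + 37390\right) \left(-23051 + 19851\right) = 25909 \left(-3200\right) = -82908800$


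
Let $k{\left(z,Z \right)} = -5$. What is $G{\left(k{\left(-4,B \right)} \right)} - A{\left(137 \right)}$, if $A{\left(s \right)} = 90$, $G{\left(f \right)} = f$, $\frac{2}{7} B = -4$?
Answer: $-95$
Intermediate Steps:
$B = -14$ ($B = \frac{7}{2} \left(-4\right) = -14$)
$G{\left(k{\left(-4,B \right)} \right)} - A{\left(137 \right)} = -5 - 90 = -95$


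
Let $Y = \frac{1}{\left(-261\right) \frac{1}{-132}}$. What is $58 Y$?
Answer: $\frac{88}{3} \approx 29.333$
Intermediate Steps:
$Y = \frac{44}{87}$ ($Y = \frac{1}{\left(-261\right) \left(- \frac{1}{132}\right)} = \frac{1}{\frac{87}{44}} = \frac{44}{87} \approx 0.50575$)
$58 Y = 58 \cdot \frac{44}{87} = \frac{88}{3}$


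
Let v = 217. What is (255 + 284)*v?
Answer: 116963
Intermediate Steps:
(255 + 284)*v = (255 + 284)*217 = 539*217 = 116963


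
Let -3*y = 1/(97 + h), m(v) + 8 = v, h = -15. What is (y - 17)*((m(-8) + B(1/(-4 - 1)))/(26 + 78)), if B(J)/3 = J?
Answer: 347189/127920 ≈ 2.7141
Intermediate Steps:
m(v) = -8 + v
B(J) = 3*J
y = -1/246 (y = -1/(3*(97 - 15)) = -1/3/82 = -1/3*1/82 = -1/246 ≈ -0.0040650)
(y - 17)*((m(-8) + B(1/(-4 - 1)))/(26 + 78)) = (-1/246 - 17)*(((-8 - 8) + 3/(-4 - 1))/(26 + 78)) = -4183*(-16 + 3/(-5))/(246*104) = -4183*(-16 + 3*(-1/5))/(246*104) = -4183*(-16 - 3/5)/(246*104) = -(-347189)/(1230*104) = -4183/246*(-83/520) = 347189/127920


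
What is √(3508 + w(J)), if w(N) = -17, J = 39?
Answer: √3491 ≈ 59.085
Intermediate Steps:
√(3508 + w(J)) = √(3508 - 17) = √3491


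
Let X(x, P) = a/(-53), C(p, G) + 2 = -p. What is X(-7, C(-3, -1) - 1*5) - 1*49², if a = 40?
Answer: -127293/53 ≈ -2401.8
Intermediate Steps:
C(p, G) = -2 - p
X(x, P) = -40/53 (X(x, P) = 40/(-53) = 40*(-1/53) = -40/53)
X(-7, C(-3, -1) - 1*5) - 1*49² = -40/53 - 1*49² = -40/53 - 1*2401 = -40/53 - 2401 = -127293/53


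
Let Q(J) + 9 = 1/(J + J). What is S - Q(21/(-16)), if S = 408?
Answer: 8765/21 ≈ 417.38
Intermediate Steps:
Q(J) = -9 + 1/(2*J) (Q(J) = -9 + 1/(J + J) = -9 + 1/(2*J))
S - Q(21/(-16)) = 408 - (-9 + 1/(2*((21/(-16))))) = 408 - (-9 + 1/(2*((21*(-1/16))))) = 408 - (-9 + 1/(2*(-21/16))) = 408 - (-9 + (1/2)*(-16/21)) = 408 - (-9 - 8/21) = 408 - 1*(-197/21) = 408 + 197/21 = 8765/21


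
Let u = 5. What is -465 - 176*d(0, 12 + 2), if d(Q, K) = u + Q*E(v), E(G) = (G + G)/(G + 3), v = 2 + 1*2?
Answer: -1345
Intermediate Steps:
v = 4 (v = 2 + 2 = 4)
E(G) = 2*G/(3 + G) (E(G) = (2*G)/(3 + G) = 2*G/(3 + G))
d(Q, K) = 5 + 8*Q/7 (d(Q, K) = 5 + Q*(2*4/(3 + 4)) = 5 + Q*(2*4/7) = 5 + Q*(2*4*(1/7)) = 5 + Q*(8/7) = 5 + 8*Q/7)
-465 - 176*d(0, 12 + 2) = -465 - 176*(5 + (8/7)*0) = -465 - 176*(5 + 0) = -465 - 176*5 = -465 - 880 = -1345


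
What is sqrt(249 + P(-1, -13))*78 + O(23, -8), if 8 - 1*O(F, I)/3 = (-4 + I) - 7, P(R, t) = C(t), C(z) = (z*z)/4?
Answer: 81 + 39*sqrt(1165) ≈ 1412.2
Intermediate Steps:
C(z) = z**2/4 (C(z) = z**2*(1/4) = z**2/4)
P(R, t) = t**2/4
O(F, I) = 57 - 3*I (O(F, I) = 24 - 3*((-4 + I) - 7) = 24 - 3*(-11 + I) = 24 + (33 - 3*I) = 57 - 3*I)
sqrt(249 + P(-1, -13))*78 + O(23, -8) = sqrt(249 + (1/4)*(-13)**2)*78 + (57 - 3*(-8)) = sqrt(249 + (1/4)*169)*78 + (57 + 24) = sqrt(249 + 169/4)*78 + 81 = sqrt(1165/4)*78 + 81 = (sqrt(1165)/2)*78 + 81 = 39*sqrt(1165) + 81 = 81 + 39*sqrt(1165)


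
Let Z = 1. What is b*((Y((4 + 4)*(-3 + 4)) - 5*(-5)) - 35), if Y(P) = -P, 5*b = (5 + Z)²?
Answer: -648/5 ≈ -129.60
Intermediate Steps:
b = 36/5 (b = (5 + 1)²/5 = (⅕)*6² = (⅕)*36 = 36/5 ≈ 7.2000)
b*((Y((4 + 4)*(-3 + 4)) - 5*(-5)) - 35) = 36*((-(4 + 4)*(-3 + 4) - 5*(-5)) - 35)/5 = 36*((-8 + 25) - 35)/5 = 36*(17 - 35)/5 = (36/5)*(-18) = -648/5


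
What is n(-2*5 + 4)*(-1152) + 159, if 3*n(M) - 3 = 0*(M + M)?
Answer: -993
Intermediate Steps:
n(M) = 1 (n(M) = 1 + (0*(M + M))/3 = 1 + (0*(2*M))/3 = 1 + (1/3)*0 = 1 + 0 = 1)
n(-2*5 + 4)*(-1152) + 159 = 1*(-1152) + 159 = -1152 + 159 = -993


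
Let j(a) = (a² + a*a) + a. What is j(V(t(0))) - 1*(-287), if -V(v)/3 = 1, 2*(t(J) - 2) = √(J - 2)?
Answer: 302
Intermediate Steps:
t(J) = 2 + √(-2 + J)/2 (t(J) = 2 + √(J - 2)/2 = 2 + √(-2 + J)/2)
V(v) = -3 (V(v) = -3*1 = -3)
j(a) = a + 2*a² (j(a) = (a² + a²) + a = 2*a² + a = a + 2*a²)
j(V(t(0))) - 1*(-287) = -3*(1 + 2*(-3)) - 1*(-287) = -3*(1 - 6) + 287 = -3*(-5) + 287 = 15 + 287 = 302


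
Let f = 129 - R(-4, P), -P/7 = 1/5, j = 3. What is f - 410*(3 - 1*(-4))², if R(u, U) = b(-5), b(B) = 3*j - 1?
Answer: -19969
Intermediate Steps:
b(B) = 8 (b(B) = 3*3 - 1 = 9 - 1 = 8)
P = -7/5 ≈ -1.4000
R(u, U) = 8
f = 121 (f = 129 - 1*8 = 129 - 8 = 121)
f - 410*(3 - 1*(-4))² = 121 - 410*(3 - 1*(-4))² = 121 - 410*(3 + 4)² = 121 - 410*7² = 121 - 410*49 = 121 - 20090 = -19969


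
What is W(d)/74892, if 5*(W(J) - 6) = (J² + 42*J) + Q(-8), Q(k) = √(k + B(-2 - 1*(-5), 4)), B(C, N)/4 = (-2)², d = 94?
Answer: 6407/187230 + √2/187230 ≈ 0.034227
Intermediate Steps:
B(C, N) = 16 (B(C, N) = 4*(-2)² = 4*4 = 16)
Q(k) = √(16 + k) (Q(k) = √(k + 16) = √(16 + k))
W(J) = 6 + J²/5 + 2*√2/5 + 42*J/5 (W(J) = 6 + ((J² + 42*J) + √(16 - 8))/5 = 6 + ((J² + 42*J) + √8)/5 = 6 + ((J² + 42*J) + 2*√2)/5 = 6 + (J² + 2*√2 + 42*J)/5 = 6 + (J²/5 + 2*√2/5 + 42*J/5) = 6 + J²/5 + 2*√2/5 + 42*J/5)
W(d)/74892 = (6 + (⅕)*94² + 2*√2/5 + (42/5)*94)/74892 = (6 + (⅕)*8836 + 2*√2/5 + 3948/5)*(1/74892) = (6 + 8836/5 + 2*√2/5 + 3948/5)*(1/74892) = (12814/5 + 2*√2/5)*(1/74892) = 6407/187230 + √2/187230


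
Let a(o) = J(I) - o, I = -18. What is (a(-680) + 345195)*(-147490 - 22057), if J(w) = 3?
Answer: -58642577266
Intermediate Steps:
a(o) = 3 - o
(a(-680) + 345195)*(-147490 - 22057) = ((3 - 1*(-680)) + 345195)*(-147490 - 22057) = ((3 + 680) + 345195)*(-169547) = (683 + 345195)*(-169547) = 345878*(-169547) = -58642577266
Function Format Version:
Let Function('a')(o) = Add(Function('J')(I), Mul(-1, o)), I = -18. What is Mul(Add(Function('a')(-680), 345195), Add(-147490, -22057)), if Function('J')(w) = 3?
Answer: -58642577266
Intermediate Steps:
Function('a')(o) = Add(3, Mul(-1, o))
Mul(Add(Function('a')(-680), 345195), Add(-147490, -22057)) = Mul(Add(Add(3, Mul(-1, -680)), 345195), Add(-147490, -22057)) = Mul(Add(Add(3, 680), 345195), -169547) = Mul(Add(683, 345195), -169547) = Mul(345878, -169547) = -58642577266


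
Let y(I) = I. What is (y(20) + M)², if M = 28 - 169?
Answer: 14641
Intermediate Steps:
M = -141
(y(20) + M)² = (20 - 141)² = (-121)² = 14641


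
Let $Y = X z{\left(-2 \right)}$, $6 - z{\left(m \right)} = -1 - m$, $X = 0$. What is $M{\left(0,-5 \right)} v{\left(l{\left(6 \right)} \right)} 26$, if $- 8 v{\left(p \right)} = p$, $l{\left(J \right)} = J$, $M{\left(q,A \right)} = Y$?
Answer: $0$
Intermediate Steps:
$z{\left(m \right)} = 7 + m$ ($z{\left(m \right)} = 6 - \left(-1 - m\right) = 6 + \left(1 + m\right) = 7 + m$)
$Y = 0$ ($Y = 0 \left(7 - 2\right) = 0 \cdot 5 = 0$)
$M{\left(q,A \right)} = 0$
$v{\left(p \right)} = - \frac{p}{8}$
$M{\left(0,-5 \right)} v{\left(l{\left(6 \right)} \right)} 26 = 0 \left(\left(- \frac{1}{8}\right) 6\right) 26 = 0 \left(- \frac{3}{4}\right) 26 = 0 \cdot 26 = 0$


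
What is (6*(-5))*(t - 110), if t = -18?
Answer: 3840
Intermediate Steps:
(6*(-5))*(t - 110) = (6*(-5))*(-18 - 110) = -30*(-128) = 3840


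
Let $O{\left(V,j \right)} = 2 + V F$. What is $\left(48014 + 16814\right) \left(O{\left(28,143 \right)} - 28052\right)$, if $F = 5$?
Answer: $-1809349480$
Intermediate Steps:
$O{\left(V,j \right)} = 2 + 5 V$ ($O{\left(V,j \right)} = 2 + V 5 = 2 + 5 V$)
$\left(48014 + 16814\right) \left(O{\left(28,143 \right)} - 28052\right) = \left(48014 + 16814\right) \left(\left(2 + 5 \cdot 28\right) - 28052\right) = 64828 \left(\left(2 + 140\right) - 28052\right) = 64828 \left(142 - 28052\right) = 64828 \left(-27910\right) = -1809349480$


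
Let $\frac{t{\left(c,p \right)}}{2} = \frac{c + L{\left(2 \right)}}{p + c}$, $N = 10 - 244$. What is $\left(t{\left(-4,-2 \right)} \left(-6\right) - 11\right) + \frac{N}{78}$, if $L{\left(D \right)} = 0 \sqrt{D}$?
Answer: $-22$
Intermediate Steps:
$L{\left(D \right)} = 0$
$N = -234$
$t{\left(c,p \right)} = \frac{2 c}{c + p}$ ($t{\left(c,p \right)} = 2 \frac{c + 0}{p + c} = 2 \frac{c}{c + p} = \frac{2 c}{c + p}$)
$\left(t{\left(-4,-2 \right)} \left(-6\right) - 11\right) + \frac{N}{78} = \left(2 \left(-4\right) \frac{1}{-4 - 2} \left(-6\right) - 11\right) - \frac{234}{78} = \left(2 \left(-4\right) \frac{1}{-6} \left(-6\right) - 11\right) - 3 = \left(2 \left(-4\right) \left(- \frac{1}{6}\right) \left(-6\right) - 11\right) - 3 = \left(\frac{4}{3} \left(-6\right) - 11\right) - 3 = \left(-8 - 11\right) - 3 = -19 - 3 = -22$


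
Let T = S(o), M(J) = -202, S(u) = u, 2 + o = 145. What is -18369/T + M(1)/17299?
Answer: -24445709/190289 ≈ -128.47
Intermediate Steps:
o = 143 (o = -2 + 145 = 143)
T = 143
-18369/T + M(1)/17299 = -18369/143 - 202/17299 = -18369*1/143 - 202*1/17299 = -1413/11 - 202/17299 = -24445709/190289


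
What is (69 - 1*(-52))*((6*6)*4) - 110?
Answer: 17314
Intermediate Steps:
(69 - 1*(-52))*((6*6)*4) - 110 = (69 + 52)*(36*4) - 110 = 121*144 - 110 = 17424 - 110 = 17314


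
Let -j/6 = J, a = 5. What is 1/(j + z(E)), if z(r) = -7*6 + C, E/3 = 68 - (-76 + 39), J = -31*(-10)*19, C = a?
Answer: -1/35377 ≈ -2.8267e-5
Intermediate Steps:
C = 5
J = 5890 (J = 310*19 = 5890)
E = 315 (E = 3*(68 - (-76 + 39)) = 3*(68 - 1*(-37)) = 3*(68 + 37) = 3*105 = 315)
j = -35340 (j = -6*5890 = -35340)
z(r) = -37 (z(r) = -7*6 + 5 = -42 + 5 = -37)
1/(j + z(E)) = 1/(-35340 - 37) = 1/(-35377) = -1/35377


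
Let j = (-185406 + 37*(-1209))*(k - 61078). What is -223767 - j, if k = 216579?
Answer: 35786620872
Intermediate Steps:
j = -35786844639 (j = (-185406 + 37*(-1209))*(216579 - 61078) = (-185406 - 44733)*155501 = -230139*155501 = -35786844639)
-223767 - j = -223767 - 1*(-35786844639) = -223767 + 35786844639 = 35786620872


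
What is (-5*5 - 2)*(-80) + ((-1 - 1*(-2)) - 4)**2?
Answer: 2169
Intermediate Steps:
(-5*5 - 2)*(-80) + ((-1 - 1*(-2)) - 4)**2 = (-25 - 2)*(-80) + ((-1 + 2) - 4)**2 = -27*(-80) + (1 - 4)**2 = 2160 + (-3)**2 = 2160 + 9 = 2169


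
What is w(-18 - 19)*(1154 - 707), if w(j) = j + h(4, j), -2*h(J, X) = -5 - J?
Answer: -29055/2 ≈ -14528.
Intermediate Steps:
h(J, X) = 5/2 + J/2 (h(J, X) = -(-5 - J)/2 = 5/2 + J/2)
w(j) = 9/2 + j (w(j) = j + (5/2 + (½)*4) = j + (5/2 + 2) = j + 9/2 = 9/2 + j)
w(-18 - 19)*(1154 - 707) = (9/2 + (-18 - 19))*(1154 - 707) = (9/2 - 37)*447 = -65/2*447 = -29055/2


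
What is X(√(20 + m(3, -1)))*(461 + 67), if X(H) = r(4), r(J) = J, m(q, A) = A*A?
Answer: 2112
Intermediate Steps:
m(q, A) = A²
X(H) = 4
X(√(20 + m(3, -1)))*(461 + 67) = 4*(461 + 67) = 4*528 = 2112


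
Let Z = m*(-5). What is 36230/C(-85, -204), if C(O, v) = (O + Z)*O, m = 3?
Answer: 3623/850 ≈ 4.2624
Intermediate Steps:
Z = -15 (Z = 3*(-5) = -15)
C(O, v) = O*(-15 + O) (C(O, v) = (O - 15)*O = (-15 + O)*O = O*(-15 + O))
36230/C(-85, -204) = 36230/((-85*(-15 - 85))) = 36230/((-85*(-100))) = 36230/8500 = 36230*(1/8500) = 3623/850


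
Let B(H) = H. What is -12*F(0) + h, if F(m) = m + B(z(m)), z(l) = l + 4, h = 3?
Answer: -45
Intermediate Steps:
z(l) = 4 + l
F(m) = 4 + 2*m (F(m) = m + (4 + m) = 4 + 2*m)
-12*F(0) + h = -12*(4 + 2*0) + 3 = -12*(4 + 0) + 3 = -12*4 + 3 = -48 + 3 = -45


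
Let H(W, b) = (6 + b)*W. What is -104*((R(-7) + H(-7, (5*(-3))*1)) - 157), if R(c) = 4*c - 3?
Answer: 13000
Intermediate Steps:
H(W, b) = W*(6 + b)
R(c) = -3 + 4*c
-104*((R(-7) + H(-7, (5*(-3))*1)) - 157) = -104*(((-3 + 4*(-7)) - 7*(6 + (5*(-3))*1)) - 157) = -104*(((-3 - 28) - 7*(6 - 15*1)) - 157) = -104*((-31 - 7*(6 - 15)) - 157) = -104*((-31 - 7*(-9)) - 157) = -104*((-31 + 63) - 157) = -104*(32 - 157) = -104*(-125) = 13000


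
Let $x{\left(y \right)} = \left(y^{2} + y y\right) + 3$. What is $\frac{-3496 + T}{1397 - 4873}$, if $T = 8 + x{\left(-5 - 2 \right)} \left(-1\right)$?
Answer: $\frac{3589}{3476} \approx 1.0325$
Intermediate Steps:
$x{\left(y \right)} = 3 + 2 y^{2}$ ($x{\left(y \right)} = \left(y^{2} + y^{2}\right) + 3 = 2 y^{2} + 3 = 3 + 2 y^{2}$)
$T = -93$ ($T = 8 + \left(3 + 2 \left(-5 - 2\right)^{2}\right) \left(-1\right) = 8 + \left(3 + 2 \left(-7\right)^{2}\right) \left(-1\right) = 8 + \left(3 + 2 \cdot 49\right) \left(-1\right) = 8 + \left(3 + 98\right) \left(-1\right) = 8 + 101 \left(-1\right) = 8 - 101 = -93$)
$\frac{-3496 + T}{1397 - 4873} = \frac{-3496 - 93}{1397 - 4873} = - \frac{3589}{-3476} = \left(-3589\right) \left(- \frac{1}{3476}\right) = \frac{3589}{3476}$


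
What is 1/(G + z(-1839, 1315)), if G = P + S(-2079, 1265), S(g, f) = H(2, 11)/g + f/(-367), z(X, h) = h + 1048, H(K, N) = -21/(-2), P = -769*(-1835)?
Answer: 72666/102711541511 ≈ 7.0748e-7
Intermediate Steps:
P = 1411115
H(K, N) = 21/2 (H(K, N) = -21*(-½) = 21/2)
z(X, h) = 1048 + h
S(g, f) = -f/367 + 21/(2*g) (S(g, f) = 21/(2*g) + f/(-367) = 21/(2*g) + f*(-1/367) = 21/(2*g) - f/367 = -f/367 + 21/(2*g))
G = 102539831753/72666 (G = 1411115 + (-1/367*1265 + (21/2)/(-2079)) = 1411115 + (-1265/367 + (21/2)*(-1/2079)) = 1411115 + (-1265/367 - 1/198) = 1411115 - 250837/72666 = 102539831753/72666 ≈ 1.4111e+6)
1/(G + z(-1839, 1315)) = 1/(102539831753/72666 + (1048 + 1315)) = 1/(102539831753/72666 + 2363) = 1/(102711541511/72666) = 72666/102711541511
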